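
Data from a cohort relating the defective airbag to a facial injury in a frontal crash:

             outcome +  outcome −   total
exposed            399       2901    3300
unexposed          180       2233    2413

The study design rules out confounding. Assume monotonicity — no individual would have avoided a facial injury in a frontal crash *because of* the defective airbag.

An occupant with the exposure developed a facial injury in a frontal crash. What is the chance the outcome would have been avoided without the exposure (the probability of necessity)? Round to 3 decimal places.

p₁ = P(outcome | exposed) = 399/3300 = 0.12091
p₀ = P(outcome | unexposed) = 180/2413 = 0.074596
Under exogeneity and monotonicity, PN = (p₁ − p₀) / p₁.
PN = (0.12091 − 0.074596) / 0.12091 = 0.046313 / 0.12091 ≈ 0.3830

PN ≈ 0.383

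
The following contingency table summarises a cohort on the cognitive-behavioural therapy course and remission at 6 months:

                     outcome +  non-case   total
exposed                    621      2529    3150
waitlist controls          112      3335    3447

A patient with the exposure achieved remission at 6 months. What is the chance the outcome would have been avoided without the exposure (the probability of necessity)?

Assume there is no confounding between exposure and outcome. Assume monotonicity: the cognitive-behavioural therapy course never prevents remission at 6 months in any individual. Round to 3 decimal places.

p₁ = P(outcome | exposed) = 621/3150 = 0.19714
p₀ = P(outcome | unexposed) = 112/3447 = 0.032492
Under exogeneity and monotonicity, PN = (p₁ − p₀) / p₁.
PN = (0.19714 − 0.032492) / 0.19714 = 0.16465 / 0.19714 ≈ 0.8352

PN ≈ 0.835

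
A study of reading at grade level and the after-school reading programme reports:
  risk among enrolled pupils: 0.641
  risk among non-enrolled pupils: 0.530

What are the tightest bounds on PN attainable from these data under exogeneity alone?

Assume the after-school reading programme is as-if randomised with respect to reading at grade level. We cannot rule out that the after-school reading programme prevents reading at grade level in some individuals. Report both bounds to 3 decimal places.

Let p₁ = 0.641, p₀ = 0.53.
Under exogeneity alone the bounds on PN are max{0,(p₁−p₀)/p₁} ≤ PN ≤ min{1,(1−p₀)/p₁}.
  lower = (p₁ − p₀)/p₁ = 0.111 / 0.641 ≈ 0.1732
  upper = min{1, (1 − p₀)/p₁} = 0.47 / 0.641 ≈ 0.7332

0.173 ≤ PN ≤ 0.733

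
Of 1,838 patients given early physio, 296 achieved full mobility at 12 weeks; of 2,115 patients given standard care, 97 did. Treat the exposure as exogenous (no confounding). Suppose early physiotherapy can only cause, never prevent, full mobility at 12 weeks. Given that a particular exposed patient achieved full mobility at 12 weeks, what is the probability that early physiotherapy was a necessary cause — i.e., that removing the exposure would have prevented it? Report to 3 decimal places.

p₁ = P(outcome | exposed) = 296/1838 = 0.16104
p₀ = P(outcome | unexposed) = 97/2115 = 0.045863
Under exogeneity and monotonicity, PN = (p₁ − p₀) / p₁.
PN = (0.16104 − 0.045863) / 0.16104 = 0.11518 / 0.16104 ≈ 0.7152

PN ≈ 0.715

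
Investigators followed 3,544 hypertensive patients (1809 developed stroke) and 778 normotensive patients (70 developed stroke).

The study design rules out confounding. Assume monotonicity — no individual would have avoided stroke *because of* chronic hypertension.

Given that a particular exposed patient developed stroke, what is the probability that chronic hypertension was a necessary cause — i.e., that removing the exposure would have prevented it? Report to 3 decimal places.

PN ≈ 0.824

p₁ = P(outcome | exposed) = 1809/3544 = 0.51044
p₀ = P(outcome | unexposed) = 70/778 = 0.089974
Under exogeneity and monotonicity, PN = (p₁ − p₀) / p₁.
PN = (0.51044 − 0.089974) / 0.51044 = 0.42047 / 0.51044 ≈ 0.8237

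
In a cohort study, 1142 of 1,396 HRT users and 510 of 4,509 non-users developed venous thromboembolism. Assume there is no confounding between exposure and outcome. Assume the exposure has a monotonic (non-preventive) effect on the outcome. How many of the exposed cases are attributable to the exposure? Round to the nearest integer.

p₁ = P(outcome | exposed) = 1142/1396 = 0.81805
p₀ = P(outcome | unexposed) = 510/4509 = 0.11311
PN = (p₁ − p₀)/p₁ = (0.81805 − 0.11311) / 0.81805 ≈ 0.86174.
Attributable cases ≈ PN × (exposed cases) = 0.86174 × 1142 ≈ 984.10.

about 984 cases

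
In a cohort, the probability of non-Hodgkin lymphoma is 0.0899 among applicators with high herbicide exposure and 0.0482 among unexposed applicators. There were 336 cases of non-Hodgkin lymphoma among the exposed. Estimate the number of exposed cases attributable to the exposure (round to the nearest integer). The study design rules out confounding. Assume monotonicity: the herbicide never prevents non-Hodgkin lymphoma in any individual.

about 156 cases

Let p₁ = 0.0899, p₀ = 0.0482.
PN = (p₁ − p₀)/p₁ = (0.0899 − 0.0482) / 0.0899 ≈ 0.46385.
Attributable cases ≈ PN × (exposed cases) = 0.46385 × 336 ≈ 155.85.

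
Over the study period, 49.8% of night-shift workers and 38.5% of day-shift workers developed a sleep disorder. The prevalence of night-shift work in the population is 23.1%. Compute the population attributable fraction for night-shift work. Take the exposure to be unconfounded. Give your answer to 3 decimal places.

PAF ≈ 0.063

p₁ = 0.498, p₀ = 0.385.
Overall risk P(Y=1) = π·p₁ + (1−π)·p₀ = 0.231×0.498 + 0.769×0.385 = 0.4111.
Under exogeneity, PAF = [P(Y=1) − p₀] / P(Y=1).
PAF = (0.4111 − 0.385) / 0.4111 ≈ 0.0635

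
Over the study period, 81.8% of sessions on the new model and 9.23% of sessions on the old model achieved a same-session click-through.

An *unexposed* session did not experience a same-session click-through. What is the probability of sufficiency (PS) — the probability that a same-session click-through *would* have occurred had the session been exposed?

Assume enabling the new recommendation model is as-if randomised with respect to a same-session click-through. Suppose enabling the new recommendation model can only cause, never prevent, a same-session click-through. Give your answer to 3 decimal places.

PS ≈ 0.799

p₁ = 0.818, p₀ = 0.0923.
Under exogeneity and monotonicity, PS = (p₁ − p₀) / (1 − p₀).
PS = (0.818 − 0.0923) / (1 − 0.0923) = 0.7257 / 0.9077 ≈ 0.7995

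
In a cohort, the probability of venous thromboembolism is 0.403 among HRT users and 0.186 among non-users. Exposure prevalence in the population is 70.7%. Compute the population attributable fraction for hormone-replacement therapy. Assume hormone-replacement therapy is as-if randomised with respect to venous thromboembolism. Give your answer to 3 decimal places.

Let p₁ = 0.403, p₀ = 0.186.
Overall risk P(Y=1) = π·p₁ + (1−π)·p₀ = 0.707×0.403 + 0.293×0.186 = 0.33942.
Under exogeneity, PAF = [P(Y=1) − p₀] / P(Y=1).
PAF = (0.33942 − 0.186) / 0.33942 ≈ 0.4520

PAF ≈ 0.452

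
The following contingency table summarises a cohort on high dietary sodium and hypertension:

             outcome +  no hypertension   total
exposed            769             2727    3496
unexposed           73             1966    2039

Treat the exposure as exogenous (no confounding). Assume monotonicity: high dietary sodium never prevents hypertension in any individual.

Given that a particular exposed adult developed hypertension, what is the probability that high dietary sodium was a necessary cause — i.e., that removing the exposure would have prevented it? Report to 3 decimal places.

PN ≈ 0.837

p₁ = P(outcome | exposed) = 769/3496 = 0.21997
p₀ = P(outcome | unexposed) = 73/2039 = 0.035802
Under exogeneity and monotonicity, PN = (p₁ − p₀) / p₁.
PN = (0.21997 − 0.035802) / 0.21997 = 0.18416 / 0.21997 ≈ 0.8372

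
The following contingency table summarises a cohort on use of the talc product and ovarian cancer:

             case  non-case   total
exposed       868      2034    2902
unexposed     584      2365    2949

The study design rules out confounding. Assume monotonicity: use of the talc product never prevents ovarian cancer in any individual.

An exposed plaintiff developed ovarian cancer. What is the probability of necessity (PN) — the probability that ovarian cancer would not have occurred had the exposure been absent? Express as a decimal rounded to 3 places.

p₁ = P(outcome | exposed) = 868/2902 = 0.2991
p₀ = P(outcome | unexposed) = 584/2949 = 0.19803
Under exogeneity and monotonicity, PN = (p₁ − p₀)/p₁.
PN = (0.2991 − 0.19803) / 0.2991 ≈ 0.3379

PN ≈ 0.338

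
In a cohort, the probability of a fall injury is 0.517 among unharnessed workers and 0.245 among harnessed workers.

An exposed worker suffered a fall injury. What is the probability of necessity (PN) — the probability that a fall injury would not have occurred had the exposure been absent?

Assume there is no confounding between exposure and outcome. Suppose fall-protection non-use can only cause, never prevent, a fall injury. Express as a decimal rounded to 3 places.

PN ≈ 0.526

Let p₁ = 0.517, p₀ = 0.245.
Under exogeneity and monotonicity, PN = (p₁ − p₀) / p₁.
PN = (0.517 − 0.245) / 0.517 = 0.272 / 0.517 ≈ 0.5261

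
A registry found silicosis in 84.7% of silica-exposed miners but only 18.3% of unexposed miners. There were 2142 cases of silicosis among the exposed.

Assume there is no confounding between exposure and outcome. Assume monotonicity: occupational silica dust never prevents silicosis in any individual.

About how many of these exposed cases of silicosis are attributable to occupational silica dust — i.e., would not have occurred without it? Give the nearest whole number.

p₁ = 0.847, p₀ = 0.183.
PN = (p₁ − p₀)/p₁ = (0.847 − 0.183) / 0.847 ≈ 0.78394.
Attributable cases ≈ PN × (exposed cases) = 0.78394 × 2142 ≈ 1679.21.

about 1679 cases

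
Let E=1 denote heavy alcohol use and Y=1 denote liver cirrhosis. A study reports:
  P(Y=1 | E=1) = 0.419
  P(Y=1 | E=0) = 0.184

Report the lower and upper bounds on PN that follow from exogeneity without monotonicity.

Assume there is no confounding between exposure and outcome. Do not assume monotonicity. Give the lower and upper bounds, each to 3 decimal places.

0.561 ≤ PN ≤ 1.000

Let p₁ = 0.419, p₀ = 0.184.
Under exogeneity alone the bounds on PN are max{0,(p₁−p₀)/p₁} ≤ PN ≤ min{1,(1−p₀)/p₁}.
  lower = (p₁ − p₀)/p₁ = 0.235 / 0.419 ≈ 0.5609
  upper = min{1, (1 − p₀)/p₁} = 0.816 / 0.419 ≈ 1.9475 → capped at 1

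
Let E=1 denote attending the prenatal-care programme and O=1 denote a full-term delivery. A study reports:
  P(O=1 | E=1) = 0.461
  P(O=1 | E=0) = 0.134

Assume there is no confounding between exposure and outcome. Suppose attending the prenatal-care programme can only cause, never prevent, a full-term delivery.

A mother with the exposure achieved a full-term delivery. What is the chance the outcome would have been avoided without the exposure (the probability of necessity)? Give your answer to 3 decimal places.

Let p₁ = 0.461, p₀ = 0.134.
Under exogeneity and monotonicity, PN = (p₁ − p₀) / p₁.
PN = (0.461 − 0.134) / 0.461 = 0.327 / 0.461 ≈ 0.7093

PN ≈ 0.709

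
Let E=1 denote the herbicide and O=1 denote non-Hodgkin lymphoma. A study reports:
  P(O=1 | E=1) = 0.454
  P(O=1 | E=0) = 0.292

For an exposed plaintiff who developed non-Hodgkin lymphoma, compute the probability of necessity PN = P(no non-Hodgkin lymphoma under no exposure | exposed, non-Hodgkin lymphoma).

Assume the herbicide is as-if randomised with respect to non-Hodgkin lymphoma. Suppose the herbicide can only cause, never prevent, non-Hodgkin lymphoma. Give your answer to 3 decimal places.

Let p₁ = 0.454, p₀ = 0.292.
Under exogeneity and monotonicity, PN = (p₁ − p₀) / p₁.
PN = (0.454 − 0.292) / 0.454 = 0.162 / 0.454 ≈ 0.3568

PN ≈ 0.357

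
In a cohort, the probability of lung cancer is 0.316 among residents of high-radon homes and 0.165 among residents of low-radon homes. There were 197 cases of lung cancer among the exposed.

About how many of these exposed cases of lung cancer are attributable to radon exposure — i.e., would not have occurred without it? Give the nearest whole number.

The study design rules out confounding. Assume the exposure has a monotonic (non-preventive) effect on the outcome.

about 94 cases

Let p₁ = 0.316, p₀ = 0.165.
PN = (p₁ − p₀)/p₁ = (0.316 − 0.165) / 0.316 ≈ 0.47785.
Attributable cases ≈ PN × (exposed cases) = 0.47785 × 197 ≈ 94.14.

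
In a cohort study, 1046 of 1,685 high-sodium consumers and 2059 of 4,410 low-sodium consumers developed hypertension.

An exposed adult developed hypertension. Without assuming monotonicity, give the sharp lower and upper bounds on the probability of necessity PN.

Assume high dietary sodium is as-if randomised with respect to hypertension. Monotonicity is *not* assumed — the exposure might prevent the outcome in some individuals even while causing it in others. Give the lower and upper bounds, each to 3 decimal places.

0.248 ≤ PN ≤ 0.859

p₁ = P(outcome | exposed) = 1046/1685 = 0.62077
p₀ = P(outcome | unexposed) = 2059/4410 = 0.46689
Under exogeneity alone the bounds on PN are max{0,(p₁−p₀)/p₁} ≤ PN ≤ min{1,(1−p₀)/p₁}.
  lower = (p₁ − p₀)/p₁ = 0.15388 / 0.62077 ≈ 0.2479
  upper = min{1, (1 − p₀)/p₁} = 0.53311 / 0.62077 ≈ 0.8588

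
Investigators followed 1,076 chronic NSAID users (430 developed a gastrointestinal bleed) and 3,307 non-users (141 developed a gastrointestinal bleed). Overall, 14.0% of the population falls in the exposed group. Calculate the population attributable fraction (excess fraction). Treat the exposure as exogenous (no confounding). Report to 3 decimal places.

p₁ = P(outcome | exposed) = 430/1076 = 0.39963
p₀ = P(outcome | unexposed) = 141/3307 = 0.042637
Overall risk P(Y=1) = π·p₁ + (1−π)·p₀ = 0.14×0.39963 + 0.86×0.042637 = 0.092616.
Under exogeneity, PAF = [P(Y=1) − p₀] / P(Y=1).
PAF = (0.092616 − 0.042637) / 0.092616 ≈ 0.5396

PAF ≈ 0.540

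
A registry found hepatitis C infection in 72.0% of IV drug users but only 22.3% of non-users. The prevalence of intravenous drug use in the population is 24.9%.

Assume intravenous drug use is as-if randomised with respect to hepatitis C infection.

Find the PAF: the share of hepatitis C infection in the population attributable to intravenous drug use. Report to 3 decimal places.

p₁ = 0.72, p₀ = 0.223.
Overall risk P(Y=1) = π·p₁ + (1−π)·p₀ = 0.249×0.72 + 0.751×0.223 = 0.34675.
Under exogeneity, PAF = [P(Y=1) − p₀] / P(Y=1).
PAF = (0.34675 − 0.223) / 0.34675 ≈ 0.3569

PAF ≈ 0.357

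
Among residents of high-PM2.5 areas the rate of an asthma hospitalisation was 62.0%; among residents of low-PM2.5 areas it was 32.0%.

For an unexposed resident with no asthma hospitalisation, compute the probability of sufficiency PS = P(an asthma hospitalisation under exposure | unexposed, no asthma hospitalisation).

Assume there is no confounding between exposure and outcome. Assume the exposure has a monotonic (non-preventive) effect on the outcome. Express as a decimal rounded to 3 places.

PS ≈ 0.441

p₁ = 0.62, p₀ = 0.32.
Under exogeneity and monotonicity, PS = (p₁ − p₀) / (1 − p₀).
PS = (0.62 − 0.32) / (1 − 0.32) = 0.3 / 0.68 ≈ 0.4412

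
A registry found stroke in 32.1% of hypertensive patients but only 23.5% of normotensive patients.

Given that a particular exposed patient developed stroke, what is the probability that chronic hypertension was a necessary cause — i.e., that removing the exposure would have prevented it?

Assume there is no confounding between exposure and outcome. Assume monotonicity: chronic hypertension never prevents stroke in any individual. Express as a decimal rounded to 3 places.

p₁ = 0.321, p₀ = 0.235.
Under exogeneity and monotonicity, PN = (p₁ − p₀) / p₁.
PN = (0.321 − 0.235) / 0.321 = 0.086 / 0.321 ≈ 0.2679

PN ≈ 0.268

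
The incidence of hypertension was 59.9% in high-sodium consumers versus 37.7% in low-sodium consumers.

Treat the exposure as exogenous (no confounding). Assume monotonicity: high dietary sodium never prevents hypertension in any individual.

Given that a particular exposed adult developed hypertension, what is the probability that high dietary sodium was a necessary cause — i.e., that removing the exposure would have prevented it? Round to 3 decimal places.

p₁ = 0.599, p₀ = 0.377.
Under exogeneity and monotonicity, PN = (p₁ − p₀) / p₁.
PN = (0.599 − 0.377) / 0.599 = 0.222 / 0.599 ≈ 0.3706

PN ≈ 0.371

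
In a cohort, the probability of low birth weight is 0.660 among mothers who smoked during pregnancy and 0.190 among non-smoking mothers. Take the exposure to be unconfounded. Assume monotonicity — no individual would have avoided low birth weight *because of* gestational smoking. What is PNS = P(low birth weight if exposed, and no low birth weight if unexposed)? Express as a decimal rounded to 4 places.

PNS ≈ 0.4700

Let p₁ = 0.66, p₀ = 0.19.
Under exogeneity and monotonicity, PNS = p₁ − p₀.
PNS = 0.66 − 0.19 = 0.47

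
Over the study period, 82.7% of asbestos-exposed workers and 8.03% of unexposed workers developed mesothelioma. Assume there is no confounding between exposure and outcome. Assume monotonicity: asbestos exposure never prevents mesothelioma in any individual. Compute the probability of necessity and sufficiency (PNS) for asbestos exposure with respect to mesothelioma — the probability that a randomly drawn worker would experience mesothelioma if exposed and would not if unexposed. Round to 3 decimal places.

p₁ = 0.827, p₀ = 0.0803.
Under exogeneity and monotonicity, PNS = p₁ − p₀.
PNS = 0.827 − 0.0803 = 0.7467

PNS ≈ 0.747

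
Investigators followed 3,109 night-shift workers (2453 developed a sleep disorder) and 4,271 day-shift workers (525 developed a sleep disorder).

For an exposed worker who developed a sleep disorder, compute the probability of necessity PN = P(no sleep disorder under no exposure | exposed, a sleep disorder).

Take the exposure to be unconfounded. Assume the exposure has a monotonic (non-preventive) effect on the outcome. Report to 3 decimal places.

p₁ = P(outcome | exposed) = 2453/3109 = 0.789
p₀ = P(outcome | unexposed) = 525/4271 = 0.12292
Under exogeneity and monotonicity, PN = (p₁ − p₀) / p₁.
PN = (0.789 − 0.12292) / 0.789 = 0.66608 / 0.789 ≈ 0.8442

PN ≈ 0.844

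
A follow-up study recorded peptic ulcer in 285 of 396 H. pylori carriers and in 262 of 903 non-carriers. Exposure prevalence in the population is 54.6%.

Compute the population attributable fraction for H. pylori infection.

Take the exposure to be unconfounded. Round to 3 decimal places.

PAF ≈ 0.447

p₁ = P(outcome | exposed) = 285/396 = 0.7197
p₀ = P(outcome | unexposed) = 262/903 = 0.29014
Overall risk P(Y=1) = π·p₁ + (1−π)·p₀ = 0.546×0.7197 + 0.454×0.29014 = 0.52468.
Under exogeneity, PAF = [P(Y=1) − p₀] / P(Y=1).
PAF = (0.52468 − 0.29014) / 0.52468 ≈ 0.4470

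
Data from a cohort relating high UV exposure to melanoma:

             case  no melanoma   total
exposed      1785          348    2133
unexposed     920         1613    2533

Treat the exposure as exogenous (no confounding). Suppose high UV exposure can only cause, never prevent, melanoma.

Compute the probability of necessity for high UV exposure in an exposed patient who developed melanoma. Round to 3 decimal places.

PN ≈ 0.566

p₁ = P(outcome | exposed) = 1785/2133 = 0.83685
p₀ = P(outcome | unexposed) = 920/2533 = 0.36321
Under exogeneity and monotonicity, PN = (p₁ − p₀) / p₁.
PN = (0.83685 − 0.36321) / 0.83685 = 0.47364 / 0.83685 ≈ 0.5660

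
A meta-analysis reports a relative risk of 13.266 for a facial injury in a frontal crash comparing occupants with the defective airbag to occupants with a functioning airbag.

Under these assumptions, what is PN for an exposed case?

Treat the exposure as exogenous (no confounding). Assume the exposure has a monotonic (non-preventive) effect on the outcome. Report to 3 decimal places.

PN ≈ 0.925

Under exogeneity and monotonicity, PN = (RR − 1) / RR = 1 − 1/RR.
PN = (13.266 − 1) / 13.266 = 12.27 / 13.266 ≈ 0.9246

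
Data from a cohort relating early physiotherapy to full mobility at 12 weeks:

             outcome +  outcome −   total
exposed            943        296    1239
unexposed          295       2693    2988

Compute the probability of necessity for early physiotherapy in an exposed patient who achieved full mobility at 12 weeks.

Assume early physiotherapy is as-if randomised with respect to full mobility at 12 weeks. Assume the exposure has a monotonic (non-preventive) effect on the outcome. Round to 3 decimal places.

PN ≈ 0.870

p₁ = P(outcome | exposed) = 943/1239 = 0.7611
p₀ = P(outcome | unexposed) = 295/2988 = 0.098728
Under exogeneity and monotonicity, PN = (p₁ − p₀)/p₁.
PN = (0.7611 − 0.098728) / 0.7611 ≈ 0.8703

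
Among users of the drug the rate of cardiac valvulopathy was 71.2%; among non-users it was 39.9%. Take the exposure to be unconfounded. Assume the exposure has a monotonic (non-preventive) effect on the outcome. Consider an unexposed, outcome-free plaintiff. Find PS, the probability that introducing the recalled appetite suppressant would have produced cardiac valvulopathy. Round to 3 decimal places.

PS ≈ 0.521

p₁ = 0.712, p₀ = 0.399.
Under exogeneity and monotonicity, PS = (p₁ − p₀) / (1 − p₀).
PS = (0.712 − 0.399) / (1 − 0.399) = 0.313 / 0.601 ≈ 0.5208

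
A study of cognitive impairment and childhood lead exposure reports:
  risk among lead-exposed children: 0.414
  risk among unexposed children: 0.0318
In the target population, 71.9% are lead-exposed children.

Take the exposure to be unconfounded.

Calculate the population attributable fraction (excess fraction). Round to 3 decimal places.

PAF ≈ 0.896

Let p₁ = 0.414, p₀ = 0.0318.
Overall risk P(Y=1) = π·p₁ + (1−π)·p₀ = 0.719×0.414 + 0.281×0.0318 = 0.3066.
Under exogeneity, PAF = [P(Y=1) − p₀] / P(Y=1).
PAF = (0.3066 − 0.0318) / 0.3066 ≈ 0.8963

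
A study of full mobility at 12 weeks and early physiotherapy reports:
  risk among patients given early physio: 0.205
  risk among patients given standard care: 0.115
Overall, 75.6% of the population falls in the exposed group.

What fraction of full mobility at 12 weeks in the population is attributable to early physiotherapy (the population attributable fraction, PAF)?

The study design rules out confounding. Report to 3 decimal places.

Let p₁ = 0.205, p₀ = 0.115.
Overall risk P(Y=1) = π·p₁ + (1−π)·p₀ = 0.756×0.205 + 0.244×0.115 = 0.18304.
Under exogeneity, PAF = [P(Y=1) − p₀] / P(Y=1).
PAF = (0.18304 − 0.115) / 0.18304 ≈ 0.3717

PAF ≈ 0.372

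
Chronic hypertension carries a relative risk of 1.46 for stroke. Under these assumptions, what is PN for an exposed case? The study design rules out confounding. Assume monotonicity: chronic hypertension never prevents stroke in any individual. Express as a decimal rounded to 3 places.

PN ≈ 0.315

Under exogeneity and monotonicity, PN = (RR − 1) / RR = 1 − 1/RR.
PN = (1.46 − 1) / 1.46 = 0.46 / 1.46 ≈ 0.3151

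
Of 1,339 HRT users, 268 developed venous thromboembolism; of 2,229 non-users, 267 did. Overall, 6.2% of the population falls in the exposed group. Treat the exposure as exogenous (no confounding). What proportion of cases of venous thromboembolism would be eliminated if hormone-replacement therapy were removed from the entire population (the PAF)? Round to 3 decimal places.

PAF ≈ 0.040

p₁ = P(outcome | exposed) = 268/1339 = 0.20015
p₀ = P(outcome | unexposed) = 267/2229 = 0.11978
Overall risk P(Y=1) = π·p₁ + (1−π)·p₀ = 0.062×0.20015 + 0.938×0.11978 = 0.12477.
Under exogeneity, PAF = [P(Y=1) − p₀] / P(Y=1).
PAF = (0.12477 − 0.11978) / 0.12477 ≈ 0.0399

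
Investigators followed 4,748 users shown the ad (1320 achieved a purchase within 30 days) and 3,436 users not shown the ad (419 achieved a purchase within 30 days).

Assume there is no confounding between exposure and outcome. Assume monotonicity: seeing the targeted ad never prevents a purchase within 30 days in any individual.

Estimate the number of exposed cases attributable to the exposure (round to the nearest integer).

about 741 cases

p₁ = P(outcome | exposed) = 1320/4748 = 0.27801
p₀ = P(outcome | unexposed) = 419/3436 = 0.12194
PN = (p₁ − p₀)/p₁ = (0.27801 − 0.12194) / 0.27801 ≈ 0.56137.
Attributable cases ≈ PN × (exposed cases) = 0.56137 × 1320 ≈ 741.01.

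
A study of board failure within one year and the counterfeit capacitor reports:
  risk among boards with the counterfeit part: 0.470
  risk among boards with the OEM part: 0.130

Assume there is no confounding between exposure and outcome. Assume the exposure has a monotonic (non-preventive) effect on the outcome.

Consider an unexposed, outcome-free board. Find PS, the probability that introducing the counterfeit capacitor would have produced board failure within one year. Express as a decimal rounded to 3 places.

Let p₁ = 0.47, p₀ = 0.13.
Under exogeneity and monotonicity, PS = (p₁ − p₀) / (1 − p₀).
PS = (0.47 − 0.13) / (1 − 0.13) = 0.34 / 0.87 ≈ 0.3908

PS ≈ 0.391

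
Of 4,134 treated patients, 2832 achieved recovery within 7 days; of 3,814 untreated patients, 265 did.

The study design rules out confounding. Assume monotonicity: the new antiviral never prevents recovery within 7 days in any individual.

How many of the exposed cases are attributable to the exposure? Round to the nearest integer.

p₁ = P(outcome | exposed) = 2832/4134 = 0.68505
p₀ = P(outcome | unexposed) = 265/3814 = 0.069481
PN = (p₁ − p₀)/p₁ = (0.68505 − 0.069481) / 0.68505 ≈ 0.89858.
Attributable cases ≈ PN × (exposed cases) = 0.89858 × 2832 ≈ 2544.77.

about 2545 cases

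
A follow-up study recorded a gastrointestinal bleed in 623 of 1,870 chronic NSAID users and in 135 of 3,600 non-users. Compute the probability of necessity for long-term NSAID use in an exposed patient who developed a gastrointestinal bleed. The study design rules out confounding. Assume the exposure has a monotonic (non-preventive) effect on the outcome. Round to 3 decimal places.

PN ≈ 0.887

p₁ = P(outcome | exposed) = 623/1870 = 0.33316
p₀ = P(outcome | unexposed) = 135/3600 = 0.0375
Under exogeneity and monotonicity, PN = (p₁ − p₀) / p₁.
PN = (0.33316 − 0.0375) / 0.33316 = 0.29566 / 0.33316 ≈ 0.8874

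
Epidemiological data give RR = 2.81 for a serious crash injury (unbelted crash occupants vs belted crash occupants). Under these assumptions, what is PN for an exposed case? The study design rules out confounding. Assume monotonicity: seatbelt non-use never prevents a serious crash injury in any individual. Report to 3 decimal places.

Under exogeneity and monotonicity, PN = (RR − 1) / RR = 1 − 1/RR.
PN = (2.81 − 1) / 2.81 = 1.81 / 2.81 ≈ 0.6441

PN ≈ 0.644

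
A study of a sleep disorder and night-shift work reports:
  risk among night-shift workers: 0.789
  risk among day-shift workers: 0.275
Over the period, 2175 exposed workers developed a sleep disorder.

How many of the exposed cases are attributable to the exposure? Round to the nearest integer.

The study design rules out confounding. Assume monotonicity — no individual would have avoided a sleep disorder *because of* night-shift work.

about 1417 cases

Let p₁ = 0.789, p₀ = 0.275.
PN = (p₁ − p₀)/p₁ = (0.789 − 0.275) / 0.789 ≈ 0.65146.
Attributable cases ≈ PN × (exposed cases) = 0.65146 × 2175 ≈ 1416.92.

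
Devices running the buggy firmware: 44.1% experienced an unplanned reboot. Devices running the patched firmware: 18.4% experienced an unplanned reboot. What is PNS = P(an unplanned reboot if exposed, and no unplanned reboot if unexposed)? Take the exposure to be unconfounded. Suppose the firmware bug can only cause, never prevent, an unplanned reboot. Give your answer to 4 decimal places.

PNS ≈ 0.2570

p₁ = 0.441, p₀ = 0.184.
Under exogeneity and monotonicity, PNS = p₁ − p₀.
PNS = 0.441 − 0.184 = 0.257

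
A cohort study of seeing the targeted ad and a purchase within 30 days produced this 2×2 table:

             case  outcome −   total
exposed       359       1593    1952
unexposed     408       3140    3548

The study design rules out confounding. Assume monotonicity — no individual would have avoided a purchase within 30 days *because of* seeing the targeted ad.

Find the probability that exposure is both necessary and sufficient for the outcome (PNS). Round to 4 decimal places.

PNS ≈ 0.0689

p₁ = P(outcome | exposed) = 359/1952 = 0.18391
p₀ = P(outcome | unexposed) = 408/3548 = 0.11499
Under exogeneity and monotonicity, PNS = p₁ − p₀.
PNS = 0.18391 − 0.11499 = 0.06892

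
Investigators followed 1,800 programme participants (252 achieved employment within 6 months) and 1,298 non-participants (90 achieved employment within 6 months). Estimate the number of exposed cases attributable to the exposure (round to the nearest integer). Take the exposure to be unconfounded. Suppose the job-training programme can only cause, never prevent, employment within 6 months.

p₁ = P(outcome | exposed) = 252/1800 = 0.14
p₀ = P(outcome | unexposed) = 90/1298 = 0.069337
PN = (p₁ − p₀)/p₁ = (0.14 − 0.069337) / 0.14 ≈ 0.50473.
Attributable cases ≈ PN × (exposed cases) = 0.50473 × 252 ≈ 127.19.

about 127 cases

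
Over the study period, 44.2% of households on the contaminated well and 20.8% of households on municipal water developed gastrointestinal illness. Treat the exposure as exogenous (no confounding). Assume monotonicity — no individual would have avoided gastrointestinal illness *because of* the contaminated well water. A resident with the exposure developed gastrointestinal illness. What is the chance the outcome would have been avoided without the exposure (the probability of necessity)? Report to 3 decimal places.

PN ≈ 0.529

p₁ = 0.442, p₀ = 0.208.
Under exogeneity and monotonicity, PN = (p₁ − p₀) / p₁.
PN = (0.442 − 0.208) / 0.442 = 0.234 / 0.442 ≈ 0.5294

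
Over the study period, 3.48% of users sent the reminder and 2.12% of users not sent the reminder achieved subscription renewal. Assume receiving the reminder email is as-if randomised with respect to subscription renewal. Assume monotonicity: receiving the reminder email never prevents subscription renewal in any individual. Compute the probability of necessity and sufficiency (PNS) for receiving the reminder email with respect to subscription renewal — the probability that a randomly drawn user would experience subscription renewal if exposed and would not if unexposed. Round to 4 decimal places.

p₁ = 0.0348, p₀ = 0.0212.
Under exogeneity and monotonicity, PNS = p₁ − p₀.
PNS = 0.0348 − 0.0212 = 0.0136

PNS ≈ 0.0136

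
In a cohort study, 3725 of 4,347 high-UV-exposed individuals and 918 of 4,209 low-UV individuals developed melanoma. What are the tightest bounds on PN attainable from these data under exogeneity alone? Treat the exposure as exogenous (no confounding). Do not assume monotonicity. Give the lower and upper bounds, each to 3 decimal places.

0.745 ≤ PN ≤ 0.912

p₁ = P(outcome | exposed) = 3725/4347 = 0.85691
p₀ = P(outcome | unexposed) = 918/4209 = 0.2181
Under exogeneity alone the bounds on PN are max{0,(p₁−p₀)/p₁} ≤ PN ≤ min{1,(1−p₀)/p₁}.
  lower = (p₁ − p₀)/p₁ = 0.63881 / 0.85691 ≈ 0.7455
  upper = min{1, (1 − p₀)/p₁} = 0.7819 / 0.85691 ≈ 0.9125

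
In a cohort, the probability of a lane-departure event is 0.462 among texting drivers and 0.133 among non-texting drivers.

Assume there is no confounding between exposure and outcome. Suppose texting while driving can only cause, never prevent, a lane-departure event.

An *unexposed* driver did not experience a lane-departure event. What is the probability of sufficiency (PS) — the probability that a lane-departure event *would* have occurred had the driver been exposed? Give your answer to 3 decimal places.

Let p₁ = 0.462, p₀ = 0.133.
Under exogeneity and monotonicity, PS = (p₁ − p₀) / (1 − p₀).
PS = (0.462 − 0.133) / (1 − 0.133) = 0.329 / 0.867 ≈ 0.3795

PS ≈ 0.379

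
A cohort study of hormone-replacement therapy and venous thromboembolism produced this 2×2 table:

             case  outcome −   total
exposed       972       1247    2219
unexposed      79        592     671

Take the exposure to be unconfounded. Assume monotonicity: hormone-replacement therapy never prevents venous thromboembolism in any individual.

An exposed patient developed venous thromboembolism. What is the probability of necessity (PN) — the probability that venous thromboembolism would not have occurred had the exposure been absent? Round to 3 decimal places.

PN ≈ 0.731

p₁ = P(outcome | exposed) = 972/2219 = 0.43804
p₀ = P(outcome | unexposed) = 79/671 = 0.11773
Under exogeneity and monotonicity, PN = (p₁ − p₀) / p₁.
PN = (0.43804 − 0.11773) / 0.43804 = 0.3203 / 0.43804 ≈ 0.7312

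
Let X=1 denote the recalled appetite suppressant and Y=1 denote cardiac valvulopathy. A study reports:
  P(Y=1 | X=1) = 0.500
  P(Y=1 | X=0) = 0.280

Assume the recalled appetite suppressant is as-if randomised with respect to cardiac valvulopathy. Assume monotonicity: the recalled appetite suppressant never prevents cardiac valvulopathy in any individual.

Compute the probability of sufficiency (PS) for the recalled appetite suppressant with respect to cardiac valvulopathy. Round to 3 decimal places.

PS ≈ 0.306

Let p₁ = 0.5, p₀ = 0.28.
Under exogeneity and monotonicity, PS = (p₁ − p₀) / (1 − p₀).
PS = (0.5 − 0.28) / (1 − 0.28) = 0.22 / 0.72 ≈ 0.3056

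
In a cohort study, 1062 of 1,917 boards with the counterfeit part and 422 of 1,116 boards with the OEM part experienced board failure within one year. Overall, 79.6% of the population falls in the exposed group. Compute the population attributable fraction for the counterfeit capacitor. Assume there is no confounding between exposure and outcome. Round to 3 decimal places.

p₁ = P(outcome | exposed) = 1062/1917 = 0.55399
p₀ = P(outcome | unexposed) = 422/1116 = 0.37814
Overall risk P(Y=1) = π·p₁ + (1−π)·p₀ = 0.796×0.55399 + 0.204×0.37814 = 0.51812.
Under exogeneity, PAF = [P(Y=1) − p₀] / P(Y=1).
PAF = (0.51812 − 0.37814) / 0.51812 ≈ 0.2702

PAF ≈ 0.270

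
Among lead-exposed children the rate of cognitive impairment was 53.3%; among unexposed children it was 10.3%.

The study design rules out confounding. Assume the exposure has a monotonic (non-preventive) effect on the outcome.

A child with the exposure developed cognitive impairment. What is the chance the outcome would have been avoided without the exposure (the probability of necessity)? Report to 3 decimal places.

p₁ = 0.533, p₀ = 0.103.
Under exogeneity and monotonicity, PN = (p₁ − p₀) / p₁.
PN = (0.533 − 0.103) / 0.533 = 0.43 / 0.533 ≈ 0.8068

PN ≈ 0.807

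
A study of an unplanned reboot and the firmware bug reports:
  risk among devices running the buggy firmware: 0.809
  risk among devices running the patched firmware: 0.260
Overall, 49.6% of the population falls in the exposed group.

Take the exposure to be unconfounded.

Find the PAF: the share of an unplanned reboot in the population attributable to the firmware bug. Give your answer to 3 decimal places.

Let p₁ = 0.809, p₀ = 0.26.
Overall risk P(Y=1) = π·p₁ + (1−π)·p₀ = 0.496×0.809 + 0.504×0.26 = 0.5323.
Under exogeneity, PAF = [P(Y=1) − p₀] / P(Y=1).
PAF = (0.5323 − 0.26) / 0.5323 ≈ 0.5116

PAF ≈ 0.512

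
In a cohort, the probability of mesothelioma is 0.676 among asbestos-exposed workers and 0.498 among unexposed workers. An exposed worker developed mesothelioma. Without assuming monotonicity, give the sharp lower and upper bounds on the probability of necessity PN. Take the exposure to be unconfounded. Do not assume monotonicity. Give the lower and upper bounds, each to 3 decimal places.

0.263 ≤ PN ≤ 0.743

Let p₁ = 0.676, p₀ = 0.498.
Under exogeneity alone the bounds on PN are max{0,(p₁−p₀)/p₁} ≤ PN ≤ min{1,(1−p₀)/p₁}.
  lower = (p₁ − p₀)/p₁ = 0.178 / 0.676 ≈ 0.2633
  upper = min{1, (1 − p₀)/p₁} = 0.502 / 0.676 ≈ 0.7426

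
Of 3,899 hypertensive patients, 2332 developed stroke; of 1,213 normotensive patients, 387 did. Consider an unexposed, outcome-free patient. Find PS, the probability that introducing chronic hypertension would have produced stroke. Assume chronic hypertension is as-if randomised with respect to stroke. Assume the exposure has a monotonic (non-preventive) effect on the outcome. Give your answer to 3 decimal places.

p₁ = P(outcome | exposed) = 2332/3899 = 0.5981
p₀ = P(outcome | unexposed) = 387/1213 = 0.31904
Under exogeneity and monotonicity, PS = (p₁ − p₀) / (1 − p₀).
PS = (0.5981 − 0.31904) / (1 − 0.31904) = 0.27906 / 0.68096 ≈ 0.4098

PS ≈ 0.410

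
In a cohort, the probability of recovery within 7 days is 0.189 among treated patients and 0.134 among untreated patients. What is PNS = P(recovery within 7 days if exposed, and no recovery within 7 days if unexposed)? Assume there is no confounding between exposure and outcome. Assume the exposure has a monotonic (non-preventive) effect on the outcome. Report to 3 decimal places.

PNS ≈ 0.055

Let p₁ = 0.189, p₀ = 0.134.
Under exogeneity and monotonicity, PNS = p₁ − p₀.
PNS = 0.189 − 0.134 = 0.055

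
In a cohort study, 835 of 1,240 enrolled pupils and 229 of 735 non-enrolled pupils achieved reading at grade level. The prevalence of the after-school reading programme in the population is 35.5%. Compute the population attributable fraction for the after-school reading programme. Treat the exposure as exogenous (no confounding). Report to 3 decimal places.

PAF ≈ 0.292

p₁ = P(outcome | exposed) = 835/1240 = 0.67339
p₀ = P(outcome | unexposed) = 229/735 = 0.31156
Overall risk P(Y=1) = π·p₁ + (1−π)·p₀ = 0.355×0.67339 + 0.645×0.31156 = 0.44001.
Under exogeneity, PAF = [P(Y=1) − p₀] / P(Y=1).
PAF = (0.44001 − 0.31156) / 0.44001 ≈ 0.2919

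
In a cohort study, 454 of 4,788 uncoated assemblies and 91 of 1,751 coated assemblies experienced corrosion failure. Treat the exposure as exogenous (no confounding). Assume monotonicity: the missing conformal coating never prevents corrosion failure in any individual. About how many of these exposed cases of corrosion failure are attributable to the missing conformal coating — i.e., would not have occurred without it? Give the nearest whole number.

p₁ = P(outcome | exposed) = 454/4788 = 0.09482
p₀ = P(outcome | unexposed) = 91/1751 = 0.05197
PN = (p₁ − p₀)/p₁ = (0.09482 − 0.05197) / 0.09482 ≈ 0.45191.
Attributable cases ≈ PN × (exposed cases) = 0.45191 × 454 ≈ 205.17.

about 205 cases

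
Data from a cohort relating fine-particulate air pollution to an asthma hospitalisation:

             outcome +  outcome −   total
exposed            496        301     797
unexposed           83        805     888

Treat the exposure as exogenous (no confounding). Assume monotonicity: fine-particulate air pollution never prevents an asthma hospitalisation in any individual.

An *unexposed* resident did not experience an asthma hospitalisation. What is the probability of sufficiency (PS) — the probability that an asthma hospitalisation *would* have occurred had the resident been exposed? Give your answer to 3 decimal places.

p₁ = P(outcome | exposed) = 496/797 = 0.62233
p₀ = P(outcome | unexposed) = 83/888 = 0.093468
Under exogeneity and monotonicity, PS = (p₁ − p₀) / (1 − p₀).
PS = (0.62233 − 0.093468) / (1 − 0.093468) = 0.52887 / 0.90653 ≈ 0.5834

PS ≈ 0.583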